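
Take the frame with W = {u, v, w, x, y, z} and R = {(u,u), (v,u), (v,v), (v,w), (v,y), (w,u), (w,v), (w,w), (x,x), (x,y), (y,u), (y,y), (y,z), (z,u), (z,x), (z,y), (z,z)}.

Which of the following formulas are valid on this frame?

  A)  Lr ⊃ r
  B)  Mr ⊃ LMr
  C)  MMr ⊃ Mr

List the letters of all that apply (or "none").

A

R is reflexive: each world relates to itself.
R is not transitive: v R y and y R z but not v R z.
R is not euclidean: v R u and v R v but not u R v.
(A) axiom T: valid iff R is reflexive. R is reflexive — valid.
(B) axiom 5: valid iff R is euclidean. R is not euclidean — not valid.
(C) the dual of axiom 4: valid iff R is transitive. R is not transitive — not valid.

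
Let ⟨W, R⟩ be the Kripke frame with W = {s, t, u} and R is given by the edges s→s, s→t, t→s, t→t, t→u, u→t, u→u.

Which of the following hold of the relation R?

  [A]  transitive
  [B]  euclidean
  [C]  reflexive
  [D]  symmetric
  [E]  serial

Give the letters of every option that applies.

(A) not transitive: s R t and t R u but not s R u.
(B) not euclidean: t R s and t R u but not s R u.
(C) reflexive: each world relates to itself.
(D) symmetric: every R-edge is matched by its reverse.
(E) serial: every world has an R-successor.

C, D, E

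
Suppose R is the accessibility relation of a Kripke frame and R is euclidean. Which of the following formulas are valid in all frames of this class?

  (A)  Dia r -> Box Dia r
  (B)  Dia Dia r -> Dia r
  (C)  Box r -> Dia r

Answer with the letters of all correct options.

(A) Dia r -> Box Dia r is axiom 5; it is valid on a frame exactly when R is euclidean. Every such R is euclidean, so valid.
(B) Dia Dia r -> Dia r (the dual of axiom 4) characterises the transitive frames. Such an R need not be transitive — not valid.
(C) Box r -> Dia r is axiom D, which corresponds to seriality. Such an R need not be serial — not valid.

A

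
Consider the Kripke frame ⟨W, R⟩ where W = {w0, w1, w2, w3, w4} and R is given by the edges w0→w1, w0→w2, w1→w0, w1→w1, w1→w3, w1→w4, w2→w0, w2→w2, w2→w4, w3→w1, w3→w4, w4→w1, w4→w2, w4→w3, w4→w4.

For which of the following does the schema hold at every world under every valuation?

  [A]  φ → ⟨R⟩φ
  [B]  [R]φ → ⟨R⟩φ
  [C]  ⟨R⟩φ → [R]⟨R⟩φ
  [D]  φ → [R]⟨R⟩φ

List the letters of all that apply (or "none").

B, D

R is not reflexive: not w0 R w0.
R is symmetric: every R-edge is matched by its reverse.
R is not euclidean: w0 R w1 and w0 R w2 but not w1 R w2.
R is serial: every world has an R-successor.
(A) φ → ⟨R⟩φ (the dual of axiom T) characterises the reflexive frames. R is not reflexive — not valid.
(B) axiom D: valid iff R is serial. R is serial — valid.
(C) ⟨R⟩φ → [R]⟨R⟩φ (axiom 5) characterises the euclidean frames. R is not euclidean — not valid.
(D) φ → [R]⟨R⟩φ is axiom B; it is valid on a frame exactly when R is symmetric. R is symmetric, so valid.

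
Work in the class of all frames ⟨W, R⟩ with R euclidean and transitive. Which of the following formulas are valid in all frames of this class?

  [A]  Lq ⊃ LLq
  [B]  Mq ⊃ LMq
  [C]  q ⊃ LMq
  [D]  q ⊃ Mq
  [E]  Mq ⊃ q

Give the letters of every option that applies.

A, B

(A) axiom 4: valid iff R is transitive. Every such R is transitive — valid.
(B) Mq ⊃ LMq is axiom 5; it is valid on a frame exactly when R is euclidean. Every such R is euclidean, so valid.
(C) q ⊃ LMq (axiom B) characterises the symmetric frames. Such an R need not be symmetric — not valid.
(D) q ⊃ Mq is the dual of axiom T; it is valid on a frame exactly when R is reflexive. Such an R need not be reflexive, so not valid.
(E) Mq ⊃ q is the converse of T; it holds exactly when R ⊆ identity. Such an R need not be a subset of the identity — not valid.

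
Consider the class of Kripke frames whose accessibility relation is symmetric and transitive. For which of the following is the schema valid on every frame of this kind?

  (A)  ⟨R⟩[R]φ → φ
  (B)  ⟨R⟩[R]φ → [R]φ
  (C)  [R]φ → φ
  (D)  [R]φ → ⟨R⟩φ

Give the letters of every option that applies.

A, B

A symmetric transitive relation is euclidean (uRv and uRw give vRu by symmetry, then vRw by transitivity).
(A) the dual of axiom B: valid iff R is symmetric. Every such R is symmetric — valid.
(B) ⟨R⟩[R]φ → [R]φ (the dual of axiom 5) characterises the euclidean frames. Every such R is euclidean — valid.
(C) [R]φ → φ is axiom T; it is valid on a frame exactly when R is reflexive. Such an R need not be reflexive, so not valid.
(D) [R]φ → ⟨R⟩φ is axiom D, which corresponds to seriality. Such an R need not be serial — not valid.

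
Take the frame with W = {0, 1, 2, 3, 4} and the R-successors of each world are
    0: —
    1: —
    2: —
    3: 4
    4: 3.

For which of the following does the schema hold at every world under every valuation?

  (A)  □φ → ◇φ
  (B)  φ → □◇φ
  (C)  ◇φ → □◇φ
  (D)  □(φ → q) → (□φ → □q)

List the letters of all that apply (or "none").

R is symmetric: every R-edge is matched by its reverse.
R is not euclidean: 3 R 4 and 3 R 4 but not 4 R 4.
R is not serial: 0 has no R-successor.
(A) □φ → ◇φ is axiom D, which corresponds to seriality. R is not serial — not valid.
(B) axiom B: valid iff R is symmetric. R is symmetric — valid.
(C) ◇φ → □◇φ is axiom 5; it is valid on a frame exactly when R is euclidean. R is not euclidean, so not valid.
(D) □(φ → q) → (□φ → □q) is the K axiom; it holds on all frames — valid.

B, D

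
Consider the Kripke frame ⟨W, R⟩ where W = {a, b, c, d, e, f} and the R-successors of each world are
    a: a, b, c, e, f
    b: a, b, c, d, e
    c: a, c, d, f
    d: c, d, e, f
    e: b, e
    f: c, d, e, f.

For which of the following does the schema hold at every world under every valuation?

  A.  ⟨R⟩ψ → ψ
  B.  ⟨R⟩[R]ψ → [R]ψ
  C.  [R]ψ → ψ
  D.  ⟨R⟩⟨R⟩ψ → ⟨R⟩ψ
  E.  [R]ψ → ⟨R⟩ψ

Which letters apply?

C, E

R is reflexive: each world relates to itself.
R is not transitive: a R b and b R d but not a R d.
R is not euclidean: a R b and a R f but not b R f.
R is serial: every world has an R-successor.
R is not a subset of the identity: a R b with a ≠ b.
(A) ⟨R⟩ψ → ψ is the converse of T; it holds exactly when R ⊆ identity. Here R ⊄ identity — not valid.
(B) ⟨R⟩[R]ψ → [R]ψ (the dual of axiom 5) characterises the euclidean frames. R is not euclidean — not valid.
(C) [R]ψ → ψ is axiom T; it is valid on a frame exactly when R is reflexive. R is reflexive, so valid.
(D) the dual of axiom 4: valid iff R is transitive. R is not transitive — not valid.
(E) [R]ψ → ⟨R⟩ψ (axiom D) characterises the serial frames. R is serial — valid.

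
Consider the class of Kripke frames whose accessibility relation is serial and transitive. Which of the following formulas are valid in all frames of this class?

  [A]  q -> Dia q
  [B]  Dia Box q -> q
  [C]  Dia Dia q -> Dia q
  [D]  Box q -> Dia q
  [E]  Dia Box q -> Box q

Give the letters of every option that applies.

(A) q -> Dia q is the dual of axiom T, which corresponds to reflexivity. Such an R need not be reflexive — not valid.
(B) Dia Box q -> q (the dual of axiom B) characterises the symmetric frames. Such an R need not be symmetric — not valid.
(C) the dual of axiom 4: valid iff R is transitive. Every such R is transitive — valid.
(D) axiom D: valid iff R is serial. Every such R is serial — valid.
(E) Dia Box q -> Box q is the dual of axiom 5, which corresponds to the euclidean property. Such an R need not be euclidean — not valid.

C, D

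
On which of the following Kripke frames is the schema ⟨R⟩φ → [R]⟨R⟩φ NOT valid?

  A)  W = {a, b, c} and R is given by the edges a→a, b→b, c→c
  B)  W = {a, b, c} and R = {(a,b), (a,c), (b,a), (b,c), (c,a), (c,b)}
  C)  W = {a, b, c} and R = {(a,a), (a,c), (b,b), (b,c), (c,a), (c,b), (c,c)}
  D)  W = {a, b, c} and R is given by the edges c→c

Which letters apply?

The schema ⟨R⟩φ → [R]⟨R⟩φ is axiom 5; it is valid on a frame iff R is euclidean.
(A) R is euclidean (any two R-successors of the same world are R-related), so the schema is valid here.
(B) R is not euclidean (a R b and a R b but not b R b), so the schema fails here.
(C) R is not euclidean (c R a and c R b but not a R b), so the schema fails here.
(D) R is euclidean (any two R-successors of the same world are R-related), so the schema is valid here.

B, C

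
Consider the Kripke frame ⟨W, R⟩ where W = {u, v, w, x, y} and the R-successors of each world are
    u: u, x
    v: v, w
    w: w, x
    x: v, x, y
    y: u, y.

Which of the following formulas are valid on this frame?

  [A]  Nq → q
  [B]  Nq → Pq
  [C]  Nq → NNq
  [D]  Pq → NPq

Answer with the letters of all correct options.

A, B

R is reflexive: each world relates to itself.
R is not transitive: u R x and x R v but not u R v.
R is not euclidean: u R x and u R u but not x R u.
R is serial: every world has an R-successor.
(A) Nq → q is axiom T, which corresponds to reflexivity. R is reflexive — valid.
(B) Nq → Pq is axiom D; it is valid on a frame exactly when R is serial. R is serial, so valid.
(C) axiom 4: valid iff R is transitive. R is not transitive — not valid.
(D) Pq → NPq (axiom 5) characterises the euclidean frames. R is not euclidean — not valid.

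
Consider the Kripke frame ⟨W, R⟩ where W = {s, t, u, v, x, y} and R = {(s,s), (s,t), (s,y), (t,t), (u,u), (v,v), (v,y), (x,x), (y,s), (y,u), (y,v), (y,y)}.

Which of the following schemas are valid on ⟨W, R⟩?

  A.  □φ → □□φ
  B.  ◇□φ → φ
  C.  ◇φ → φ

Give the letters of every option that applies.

none

R is not symmetric: s R t but not t R s.
R is not transitive: s R y and y R u but not s R u.
R is not a subset of the identity: s R t with s ≠ t.
(A) □φ → □□φ is axiom 4; it is valid on a frame exactly when R is transitive. R is not transitive, so not valid.
(B) ◇□φ → φ is the dual of axiom B, which corresponds to symmetry. R is not symmetric — not valid.
(C) ◇φ → φ (the converse of T) corresponds to R being a subset of the identity. Here R ⊄ identity, so not valid.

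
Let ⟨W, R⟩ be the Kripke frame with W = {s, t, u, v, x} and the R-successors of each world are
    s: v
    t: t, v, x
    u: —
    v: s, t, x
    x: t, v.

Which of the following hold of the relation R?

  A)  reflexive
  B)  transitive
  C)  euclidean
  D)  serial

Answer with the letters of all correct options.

(A) not reflexive: not s R s.
(B) not transitive: s R v and v R s but not s R s.
(C) not euclidean: v R s and v R t but not s R t.
(D) not serial: u has no R-successor.

none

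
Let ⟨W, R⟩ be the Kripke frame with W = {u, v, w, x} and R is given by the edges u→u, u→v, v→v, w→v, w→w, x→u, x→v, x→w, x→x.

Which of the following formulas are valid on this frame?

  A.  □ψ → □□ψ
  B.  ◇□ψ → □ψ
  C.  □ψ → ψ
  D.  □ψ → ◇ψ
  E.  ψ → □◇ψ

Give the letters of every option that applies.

R is reflexive: each world relates to itself.
R is not symmetric: u R v but not v R u.
R is transitive: R is closed under composition.
R is not euclidean: u R v and u R u but not v R u.
R is serial: every world has an R-successor.
(A) □ψ → □□ψ is axiom 4; it is valid on a frame exactly when R is transitive. R is transitive, so valid.
(B) ◇□ψ → □ψ is the dual of axiom 5, which corresponds to the euclidean property. R is not euclidean — not valid.
(C) □ψ → ψ (axiom T) characterises the reflexive frames. R is reflexive — valid.
(D) axiom D: valid iff R is serial. R is serial — valid.
(E) axiom B: valid iff R is symmetric. R is not symmetric — not valid.

A, C, D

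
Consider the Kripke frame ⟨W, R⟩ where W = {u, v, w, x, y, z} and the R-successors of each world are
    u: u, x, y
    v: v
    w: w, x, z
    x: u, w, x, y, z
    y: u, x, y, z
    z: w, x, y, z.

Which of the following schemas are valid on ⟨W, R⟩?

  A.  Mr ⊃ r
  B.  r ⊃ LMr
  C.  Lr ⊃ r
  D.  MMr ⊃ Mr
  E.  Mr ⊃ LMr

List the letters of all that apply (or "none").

R is reflexive: each world relates to itself.
R is symmetric: every R-edge is matched by its reverse.
R is not transitive: u R x and x R w but not u R w.
R is not euclidean: x R u and x R w but not u R w.
R is not a subset of the identity: u R x with u ≠ x.
(A) Mr ⊃ r is valid only on frames where every R-edge is a self-loop. Here R ⊄ identity — not valid.
(B) r ⊃ LMr is axiom B; it is valid on a frame exactly when R is symmetric. R is symmetric, so valid.
(C) Lr ⊃ r is axiom T; it is valid on a frame exactly when R is reflexive. R is reflexive, so valid.
(D) MMr ⊃ Mr is the dual of axiom 4; it is valid on a frame exactly when R is transitive. R is not transitive, so not valid.
(E) axiom 5: valid iff R is euclidean. R is not euclidean — not valid.

B, C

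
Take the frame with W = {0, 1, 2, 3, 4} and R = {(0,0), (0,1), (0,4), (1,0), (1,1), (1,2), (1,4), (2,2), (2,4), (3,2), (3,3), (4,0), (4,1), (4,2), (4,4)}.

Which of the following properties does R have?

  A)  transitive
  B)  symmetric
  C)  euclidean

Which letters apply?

none

(A) not transitive: 0 R 1 and 1 R 2 but not 0 R 2.
(B) not symmetric: 1 R 2 but not 2 R 1.
(C) not euclidean: 1 R 0 and 1 R 2 but not 0 R 2.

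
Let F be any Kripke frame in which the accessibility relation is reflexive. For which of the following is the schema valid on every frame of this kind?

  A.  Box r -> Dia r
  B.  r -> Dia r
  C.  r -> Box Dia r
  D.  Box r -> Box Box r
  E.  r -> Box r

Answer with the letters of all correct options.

A reflexive relation is serial.
(A) Box r -> Dia r is axiom D; it is valid on a frame exactly when R is serial. Every such R is serial, so valid.
(B) the dual of axiom T: valid iff R is reflexive. Every such R is reflexive — valid.
(C) axiom B: valid iff R is symmetric. Such an R need not be symmetric — not valid.
(D) axiom 4: valid iff R is transitive. Such an R need not be transitive — not valid.
(E) r -> Box r is equivalent to ◇p→p; it holds exactly when R ⊆ identity. Such an R need not be a subset of the identity — not valid.

A, B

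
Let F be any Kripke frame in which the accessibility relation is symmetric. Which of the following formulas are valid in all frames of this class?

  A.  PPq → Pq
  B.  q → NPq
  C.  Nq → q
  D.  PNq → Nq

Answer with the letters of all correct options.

(A) PPq → Pq is the dual of axiom 4; it is valid on a frame exactly when R is transitive. Such an R need not be transitive, so not valid.
(B) axiom B: valid iff R is symmetric. Every such R is symmetric — valid.
(C) Nq → q is axiom T; it is valid on a frame exactly when R is reflexive. Such an R need not be reflexive, so not valid.
(D) the dual of axiom 5: valid iff R is euclidean. Such an R need not be euclidean — not valid.

B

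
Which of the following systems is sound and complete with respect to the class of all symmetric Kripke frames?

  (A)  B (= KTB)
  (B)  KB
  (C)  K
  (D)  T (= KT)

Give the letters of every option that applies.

(A) B (= KTB) is determined by the class of reflexive and symmetric frames.
(B) KB is determined by exactly this class.
(C) K is determined by the class of arbitrary frames.
(D) T (= KT) is determined by the class of reflexive frames.

B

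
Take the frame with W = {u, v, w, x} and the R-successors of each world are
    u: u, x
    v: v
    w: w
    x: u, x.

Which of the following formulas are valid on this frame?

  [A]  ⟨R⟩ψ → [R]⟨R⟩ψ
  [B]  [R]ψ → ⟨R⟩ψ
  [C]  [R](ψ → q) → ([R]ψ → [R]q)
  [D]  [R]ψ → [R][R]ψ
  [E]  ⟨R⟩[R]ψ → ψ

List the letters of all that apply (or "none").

R is symmetric: every R-edge is matched by its reverse.
R is transitive: R is closed under composition.
R is euclidean: any two R-successors of the same world are R-related.
R is serial: every world has an R-successor.
(A) ⟨R⟩ψ → [R]⟨R⟩ψ (axiom 5) characterises the euclidean frames. R is euclidean — valid.
(B) [R]ψ → ⟨R⟩ψ (axiom D) characterises the serial frames. R is serial — valid.
(C) [R](ψ → q) → ([R]ψ → [R]q) is the K axiom; it holds on all frames — valid.
(D) axiom 4: valid iff R is transitive. R is transitive — valid.
(E) ⟨R⟩[R]ψ → ψ is the dual of axiom B; it is valid on a frame exactly when R is symmetric. R is symmetric, so valid.

A, B, C, D, E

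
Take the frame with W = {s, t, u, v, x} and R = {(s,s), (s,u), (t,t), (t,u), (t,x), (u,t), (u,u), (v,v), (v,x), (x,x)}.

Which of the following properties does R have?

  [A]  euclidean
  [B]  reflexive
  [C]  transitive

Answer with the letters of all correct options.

B

(A) not euclidean: s R u and s R s but not u R s.
(B) reflexive: each world relates to itself.
(C) not transitive: s R u and u R t but not s R t.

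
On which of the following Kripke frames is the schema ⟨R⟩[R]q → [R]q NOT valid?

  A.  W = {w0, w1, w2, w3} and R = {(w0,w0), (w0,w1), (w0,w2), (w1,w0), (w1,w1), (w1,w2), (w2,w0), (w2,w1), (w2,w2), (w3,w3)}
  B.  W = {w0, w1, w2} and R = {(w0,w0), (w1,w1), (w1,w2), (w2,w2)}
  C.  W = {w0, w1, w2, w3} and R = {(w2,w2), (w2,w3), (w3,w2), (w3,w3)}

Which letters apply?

B

The schema ⟨R⟩[R]q → [R]q is the dual of axiom 5; it is valid on a frame iff R is euclidean.
(A) R is euclidean (any two R-successors of the same world are R-related), so the schema is valid here.
(B) R is not euclidean (w1 R w2 and w1 R w1 but not w2 R w1), so the schema fails here.
(C) R is euclidean (any two R-successors of the same world are R-related), so the schema is valid here.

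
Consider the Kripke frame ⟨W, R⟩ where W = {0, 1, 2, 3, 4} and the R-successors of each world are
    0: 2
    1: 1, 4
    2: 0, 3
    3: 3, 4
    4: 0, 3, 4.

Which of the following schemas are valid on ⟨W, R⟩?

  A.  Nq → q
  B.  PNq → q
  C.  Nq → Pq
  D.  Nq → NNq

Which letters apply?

C

R is not reflexive: not 0 R 0.
R is not symmetric: 1 R 4 but not 4 R 1.
R is not transitive: 0 R 2 and 2 R 0 but not 0 R 0.
R is serial: every world has an R-successor.
(A) Nq → q (axiom T) characterises the reflexive frames. R is not reflexive — not valid.
(B) PNq → q is the dual of axiom B; it is valid on a frame exactly when R is symmetric. R is not symmetric, so not valid.
(C) Nq → Pq is axiom D, which corresponds to seriality. R is serial — valid.
(D) Nq → NNq (axiom 4) characterises the transitive frames. R is not transitive — not valid.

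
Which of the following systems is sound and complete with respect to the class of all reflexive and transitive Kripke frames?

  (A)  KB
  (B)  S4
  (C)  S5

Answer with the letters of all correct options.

(A) KB is determined by the class of symmetric frames.
(B) S4 is determined by exactly this class.
(C) S5 is determined by the class of reflexive, symmetric, and transitive frames.

B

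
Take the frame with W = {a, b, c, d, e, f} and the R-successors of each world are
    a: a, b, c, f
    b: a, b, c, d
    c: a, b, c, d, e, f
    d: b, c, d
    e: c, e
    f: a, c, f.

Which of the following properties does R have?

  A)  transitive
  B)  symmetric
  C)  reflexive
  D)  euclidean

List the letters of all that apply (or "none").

B, C

(A) not transitive: a R b and b R d but not a R d.
(B) symmetric: every R-edge is matched by its reverse.
(C) reflexive: each world relates to itself.
(D) not euclidean: a R b and a R f but not b R f.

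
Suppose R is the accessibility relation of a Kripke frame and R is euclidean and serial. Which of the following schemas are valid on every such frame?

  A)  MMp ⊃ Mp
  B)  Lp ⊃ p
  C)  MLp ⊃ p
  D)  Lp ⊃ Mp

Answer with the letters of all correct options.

(A) MMp ⊃ Mp is the dual of axiom 4, which corresponds to transitivity. Such an R need not be transitive — not valid.
(B) Lp ⊃ p is axiom T, which corresponds to reflexivity. Such an R need not be reflexive — not valid.
(C) MLp ⊃ p is the dual of axiom B, which corresponds to symmetry. Such an R need not be symmetric — not valid.
(D) axiom D: valid iff R is serial. Every such R is serial — valid.

D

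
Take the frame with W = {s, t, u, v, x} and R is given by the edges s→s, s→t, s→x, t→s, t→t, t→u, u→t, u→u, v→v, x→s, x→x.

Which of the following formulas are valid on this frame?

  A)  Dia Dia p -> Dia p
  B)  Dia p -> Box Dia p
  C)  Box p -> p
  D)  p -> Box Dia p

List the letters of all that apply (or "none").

R is reflexive: each world relates to itself.
R is symmetric: every R-edge is matched by its reverse.
R is not transitive: s R t and t R u but not s R u.
R is not euclidean: s R t and s R x but not t R x.
(A) the dual of axiom 4: valid iff R is transitive. R is not transitive — not valid.
(B) Dia p -> Box Dia p is axiom 5, which corresponds to the euclidean property. R is not euclidean — not valid.
(C) Box p -> p is axiom T; it is valid on a frame exactly when R is reflexive. R is reflexive, so valid.
(D) p -> Box Dia p is axiom B; it is valid on a frame exactly when R is symmetric. R is symmetric, so valid.

C, D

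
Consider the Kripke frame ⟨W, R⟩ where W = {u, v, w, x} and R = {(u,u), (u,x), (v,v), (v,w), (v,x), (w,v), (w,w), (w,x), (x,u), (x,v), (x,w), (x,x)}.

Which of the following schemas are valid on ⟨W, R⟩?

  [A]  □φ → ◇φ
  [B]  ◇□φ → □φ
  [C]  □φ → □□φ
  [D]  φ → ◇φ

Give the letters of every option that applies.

A, D

R is reflexive: each world relates to itself.
R is not transitive: u R x and x R v but not u R v.
R is not euclidean: x R u and x R v but not u R v.
R is serial: every world has an R-successor.
(A) □φ → ◇φ is axiom D, which corresponds to seriality. R is serial — valid.
(B) ◇□φ → □φ (the dual of axiom 5) characterises the euclidean frames. R is not euclidean — not valid.
(C) □φ → □□φ is axiom 4, which corresponds to transitivity. R is not transitive — not valid.
(D) φ → ◇φ is the dual of axiom T; it is valid on a frame exactly when R is reflexive. R is reflexive, so valid.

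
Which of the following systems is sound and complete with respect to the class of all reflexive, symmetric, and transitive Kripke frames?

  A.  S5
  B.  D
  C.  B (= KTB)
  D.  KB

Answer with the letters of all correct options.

A

(A) S5 is determined by exactly this class.
(B) D is determined by the class of serial frames.
(C) B (= KTB) is determined by the class of reflexive and symmetric frames.
(D) KB is determined by the class of symmetric frames.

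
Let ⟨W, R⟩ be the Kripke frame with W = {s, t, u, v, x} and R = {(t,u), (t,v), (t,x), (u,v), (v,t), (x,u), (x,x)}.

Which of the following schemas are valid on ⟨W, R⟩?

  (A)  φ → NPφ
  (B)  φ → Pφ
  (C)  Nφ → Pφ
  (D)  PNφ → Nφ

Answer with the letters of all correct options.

none

R is not reflexive: not s R s.
R is not symmetric: t R u but not u R t.
R is not euclidean: t R u and t R x but not u R x.
R is not serial: s has no R-successor.
(A) φ → NPφ is axiom B; it is valid on a frame exactly when R is symmetric. R is not symmetric, so not valid.
(B) φ → Pφ (the dual of axiom T) characterises the reflexive frames. R is not reflexive — not valid.
(C) axiom D: valid iff R is serial. R is not serial — not valid.
(D) the dual of axiom 5: valid iff R is euclidean. R is not euclidean — not valid.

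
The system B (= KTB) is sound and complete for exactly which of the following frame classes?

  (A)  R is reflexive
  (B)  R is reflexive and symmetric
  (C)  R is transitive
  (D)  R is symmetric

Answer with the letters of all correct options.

B

(A) this class determines T (= KT), not B (= KTB).
(B) B (= KTB) is sound and complete for exactly this class.
(C) this class determines K4, not B (= KTB).
(D) this class determines KB, not B (= KTB).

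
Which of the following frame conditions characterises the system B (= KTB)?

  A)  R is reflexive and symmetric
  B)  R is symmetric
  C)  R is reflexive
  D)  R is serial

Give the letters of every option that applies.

A

(A) B (= KTB) is sound and complete for exactly this class.
(B) this class determines KB, not B (= KTB).
(C) this class determines T (= KT), not B (= KTB).
(D) this class determines D, not B (= KTB).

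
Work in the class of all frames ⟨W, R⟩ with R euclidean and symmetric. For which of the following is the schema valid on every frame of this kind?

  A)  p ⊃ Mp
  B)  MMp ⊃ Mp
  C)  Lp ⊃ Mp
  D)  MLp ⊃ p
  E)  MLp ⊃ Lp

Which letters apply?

A symmetric euclidean relation is transitive (uRv and vRw give vRu by symmetry, then uRw by the euclidean condition, applied at v).
(A) p ⊃ Mp (the dual of axiom T) characterises the reflexive frames. Such an R need not be reflexive — not valid.
(B) the dual of axiom 4: valid iff R is transitive. Every such R is transitive — valid.
(C) axiom D: valid iff R is serial. Such an R need not be serial — not valid.
(D) MLp ⊃ p is the dual of axiom B; it is valid on a frame exactly when R is symmetric. Every such R is symmetric, so valid.
(E) MLp ⊃ Lp (the dual of axiom 5) characterises the euclidean frames. Every such R is euclidean — valid.

B, D, E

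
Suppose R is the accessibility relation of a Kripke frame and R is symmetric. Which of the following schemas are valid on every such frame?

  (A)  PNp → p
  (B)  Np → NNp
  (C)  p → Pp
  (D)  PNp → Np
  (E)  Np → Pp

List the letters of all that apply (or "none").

(A) the dual of axiom B: valid iff R is symmetric. Every such R is symmetric — valid.
(B) Np → NNp is axiom 4; it is valid on a frame exactly when R is transitive. Such an R need not be transitive, so not valid.
(C) the dual of axiom T: valid iff R is reflexive. Such an R need not be reflexive — not valid.
(D) PNp → Np (the dual of axiom 5) characterises the euclidean frames. Such an R need not be euclidean — not valid.
(E) Np → Pp (axiom D) characterises the serial frames. Such an R need not be serial — not valid.

A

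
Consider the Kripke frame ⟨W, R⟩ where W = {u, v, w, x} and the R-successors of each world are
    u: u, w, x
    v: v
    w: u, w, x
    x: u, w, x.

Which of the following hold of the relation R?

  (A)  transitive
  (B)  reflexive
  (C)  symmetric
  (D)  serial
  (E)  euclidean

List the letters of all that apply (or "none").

A, B, C, D, E

(A) transitive: R is closed under composition.
(B) reflexive: each world relates to itself.
(C) symmetric: every R-edge is matched by its reverse.
(D) serial: every world has an R-successor.
(E) euclidean: any two R-successors of the same world are R-related.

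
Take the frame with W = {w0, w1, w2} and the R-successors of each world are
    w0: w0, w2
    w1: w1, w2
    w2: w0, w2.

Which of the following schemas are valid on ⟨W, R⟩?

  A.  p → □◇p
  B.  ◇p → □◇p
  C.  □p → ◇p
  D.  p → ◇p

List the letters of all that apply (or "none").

R is reflexive: each world relates to itself.
R is not symmetric: w1 R w2 but not w2 R w1.
R is not euclidean: w1 R w2 and w1 R w1 but not w2 R w1.
R is serial: every world has an R-successor.
(A) p → □◇p (axiom B) characterises the symmetric frames. R is not symmetric — not valid.
(B) axiom 5: valid iff R is euclidean. R is not euclidean — not valid.
(C) □p → ◇p is axiom D; it is valid on a frame exactly when R is serial. R is serial, so valid.
(D) the dual of axiom T: valid iff R is reflexive. R is reflexive — valid.

C, D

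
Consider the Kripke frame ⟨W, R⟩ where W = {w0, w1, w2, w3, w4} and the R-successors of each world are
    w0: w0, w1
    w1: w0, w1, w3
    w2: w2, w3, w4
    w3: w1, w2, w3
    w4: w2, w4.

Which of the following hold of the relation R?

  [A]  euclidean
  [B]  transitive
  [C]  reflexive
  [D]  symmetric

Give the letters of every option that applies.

C, D

(A) not euclidean: w1 R w0 and w1 R w3 but not w0 R w3.
(B) not transitive: w0 R w1 and w1 R w3 but not w0 R w3.
(C) reflexive: each world relates to itself.
(D) symmetric: every R-edge is matched by its reverse.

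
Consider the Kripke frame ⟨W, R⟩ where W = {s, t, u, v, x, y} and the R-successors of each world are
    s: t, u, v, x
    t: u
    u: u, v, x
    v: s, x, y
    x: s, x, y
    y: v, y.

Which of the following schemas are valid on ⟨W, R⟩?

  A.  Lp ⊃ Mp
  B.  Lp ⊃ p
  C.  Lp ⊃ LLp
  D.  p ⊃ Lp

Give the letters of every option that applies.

R is not reflexive: not s R s.
R is not transitive: s R v and v R s but not s R s.
R is serial: every world has an R-successor.
R is not a subset of the identity: s R t with s ≠ t.
(A) axiom D: valid iff R is serial. R is serial — valid.
(B) axiom T: valid iff R is reflexive. R is not reflexive — not valid.
(C) Lp ⊃ LLp (axiom 4) characterises the transitive frames. R is not transitive — not valid.
(D) p ⊃ Lp (equivalent to ◇p→p) corresponds to R being a subset of the identity. Here R ⊄ identity, so not valid.

A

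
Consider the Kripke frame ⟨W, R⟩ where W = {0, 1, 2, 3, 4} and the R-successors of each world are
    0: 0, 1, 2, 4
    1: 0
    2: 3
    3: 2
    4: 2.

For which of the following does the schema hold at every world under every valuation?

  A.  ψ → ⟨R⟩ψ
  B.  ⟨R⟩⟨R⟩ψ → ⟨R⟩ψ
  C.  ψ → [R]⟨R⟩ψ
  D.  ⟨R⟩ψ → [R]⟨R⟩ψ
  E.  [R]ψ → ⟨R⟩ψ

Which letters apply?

R is not reflexive: not 1 R 1.
R is not symmetric: 0 R 2 but not 2 R 0.
R is not transitive: 0 R 2 and 2 R 3 but not 0 R 3.
R is not euclidean: 0 R 1 and 0 R 2 but not 1 R 2.
R is serial: every world has an R-successor.
(A) ψ → ⟨R⟩ψ is the dual of axiom T, which corresponds to reflexivity. R is not reflexive — not valid.
(B) ⟨R⟩⟨R⟩ψ → ⟨R⟩ψ (the dual of axiom 4) characterises the transitive frames. R is not transitive — not valid.
(C) ψ → [R]⟨R⟩ψ is axiom B; it is valid on a frame exactly when R is symmetric. R is not symmetric, so not valid.
(D) axiom 5: valid iff R is euclidean. R is not euclidean — not valid.
(E) axiom D: valid iff R is serial. R is serial — valid.

E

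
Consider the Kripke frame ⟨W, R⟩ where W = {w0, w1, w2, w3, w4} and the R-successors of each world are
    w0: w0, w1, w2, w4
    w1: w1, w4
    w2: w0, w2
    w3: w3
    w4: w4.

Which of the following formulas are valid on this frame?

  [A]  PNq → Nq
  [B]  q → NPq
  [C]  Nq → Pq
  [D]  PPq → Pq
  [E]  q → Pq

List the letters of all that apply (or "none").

C, E

R is reflexive: each world relates to itself.
R is not symmetric: w0 R w1 but not w1 R w0.
R is not transitive: w2 R w0 and w0 R w1 but not w2 R w1.
R is not euclidean: w0 R w1 and w0 R w0 but not w1 R w0.
R is serial: every world has an R-successor.
(A) PNq → Nq is the dual of axiom 5; it is valid on a frame exactly when R is euclidean. R is not euclidean, so not valid.
(B) q → NPq is axiom B; it is valid on a frame exactly when R is symmetric. R is not symmetric, so not valid.
(C) Nq → Pq (axiom D) characterises the serial frames. R is serial — valid.
(D) PPq → Pq (the dual of axiom 4) characterises the transitive frames. R is not transitive — not valid.
(E) the dual of axiom T: valid iff R is reflexive. R is reflexive — valid.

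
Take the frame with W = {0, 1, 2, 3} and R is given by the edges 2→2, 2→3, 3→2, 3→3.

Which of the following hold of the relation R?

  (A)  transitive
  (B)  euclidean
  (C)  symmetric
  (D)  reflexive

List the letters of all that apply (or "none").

(A) transitive: R is closed under composition.
(B) euclidean: any two R-successors of the same world are R-related.
(C) symmetric: every R-edge is matched by its reverse.
(D) not reflexive: not 0 R 0.

A, B, C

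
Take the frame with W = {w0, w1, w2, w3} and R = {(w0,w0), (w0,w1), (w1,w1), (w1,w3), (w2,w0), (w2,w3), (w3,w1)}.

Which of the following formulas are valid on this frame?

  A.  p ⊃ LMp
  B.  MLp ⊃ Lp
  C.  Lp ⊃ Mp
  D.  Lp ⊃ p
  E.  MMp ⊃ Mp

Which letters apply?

R is not reflexive: not w2 R w2.
R is not symmetric: w0 R w1 but not w1 R w0.
R is not transitive: w0 R w1 and w1 R w3 but not w0 R w3.
R is not euclidean: w0 R w1 and w0 R w0 but not w1 R w0.
R is serial: every world has an R-successor.
(A) axiom B: valid iff R is symmetric. R is not symmetric — not valid.
(B) the dual of axiom 5: valid iff R is euclidean. R is not euclidean — not valid.
(C) axiom D: valid iff R is serial. R is serial — valid.
(D) axiom T: valid iff R is reflexive. R is not reflexive — not valid.
(E) MMp ⊃ Mp is the dual of axiom 4, which corresponds to transitivity. R is not transitive — not valid.

C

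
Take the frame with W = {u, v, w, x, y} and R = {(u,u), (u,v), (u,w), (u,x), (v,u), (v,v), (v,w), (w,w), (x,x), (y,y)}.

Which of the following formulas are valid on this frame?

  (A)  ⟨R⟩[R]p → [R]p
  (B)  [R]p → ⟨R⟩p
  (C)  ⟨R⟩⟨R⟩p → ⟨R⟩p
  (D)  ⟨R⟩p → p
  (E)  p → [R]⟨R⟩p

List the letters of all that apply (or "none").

B

R is not symmetric: u R w but not w R u.
R is not transitive: v R u and u R x but not v R x.
R is not euclidean: u R v and u R x but not v R x.
R is serial: every world has an R-successor.
R is not a subset of the identity: u R v with u ≠ v.
(A) ⟨R⟩[R]p → [R]p is the dual of axiom 5; it is valid on a frame exactly when R is euclidean. R is not euclidean, so not valid.
(B) axiom D: valid iff R is serial. R is serial — valid.
(C) ⟨R⟩⟨R⟩p → ⟨R⟩p is the dual of axiom 4, which corresponds to transitivity. R is not transitive — not valid.
(D) ⟨R⟩p → p is valid only on frames where every R-edge is a self-loop. Here R ⊄ identity — not valid.
(E) p → [R]⟨R⟩p is axiom B, which corresponds to symmetry. R is not symmetric — not valid.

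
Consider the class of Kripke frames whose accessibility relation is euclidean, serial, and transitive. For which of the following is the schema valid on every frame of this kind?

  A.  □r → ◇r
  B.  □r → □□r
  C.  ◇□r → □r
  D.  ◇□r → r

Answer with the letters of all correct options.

(A) □r → ◇r is axiom D, which corresponds to seriality. Every such R is serial — valid.
(B) □r → □□r is axiom 4; it is valid on a frame exactly when R is transitive. Every such R is transitive, so valid.
(C) ◇□r → □r (the dual of axiom 5) characterises the euclidean frames. Every such R is euclidean — valid.
(D) ◇□r → r (the dual of axiom B) characterises the symmetric frames. Such an R need not be symmetric — not valid.

A, B, C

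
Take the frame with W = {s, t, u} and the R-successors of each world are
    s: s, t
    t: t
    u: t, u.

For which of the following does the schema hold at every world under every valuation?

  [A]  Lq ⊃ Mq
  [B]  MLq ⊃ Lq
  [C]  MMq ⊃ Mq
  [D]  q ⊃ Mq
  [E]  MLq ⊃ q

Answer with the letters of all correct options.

A, C, D

R is reflexive: each world relates to itself.
R is not symmetric: s R t but not t R s.
R is transitive: R is closed under composition.
R is not euclidean: s R t and s R s but not t R s.
R is serial: every world has an R-successor.
(A) Lq ⊃ Mq is axiom D; it is valid on a frame exactly when R is serial. R is serial, so valid.
(B) the dual of axiom 5: valid iff R is euclidean. R is not euclidean — not valid.
(C) the dual of axiom 4: valid iff R is transitive. R is transitive — valid.
(D) the dual of axiom T: valid iff R is reflexive. R is reflexive — valid.
(E) MLq ⊃ q (the dual of axiom B) characterises the symmetric frames. R is not symmetric — not valid.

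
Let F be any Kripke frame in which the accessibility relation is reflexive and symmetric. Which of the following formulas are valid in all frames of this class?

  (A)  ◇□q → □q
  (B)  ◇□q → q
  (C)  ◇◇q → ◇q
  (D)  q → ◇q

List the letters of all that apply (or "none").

Reflexive relations are serial.
(A) ◇□q → □q (the dual of axiom 5) characterises the euclidean frames. Such an R need not be euclidean — not valid.
(B) ◇□q → q is the dual of axiom B; it is valid on a frame exactly when R is symmetric. Every such R is symmetric, so valid.
(C) the dual of axiom 4: valid iff R is transitive. Such an R need not be transitive — not valid.
(D) q → ◇q (the dual of axiom T) characterises the reflexive frames. Every such R is reflexive — valid.

B, D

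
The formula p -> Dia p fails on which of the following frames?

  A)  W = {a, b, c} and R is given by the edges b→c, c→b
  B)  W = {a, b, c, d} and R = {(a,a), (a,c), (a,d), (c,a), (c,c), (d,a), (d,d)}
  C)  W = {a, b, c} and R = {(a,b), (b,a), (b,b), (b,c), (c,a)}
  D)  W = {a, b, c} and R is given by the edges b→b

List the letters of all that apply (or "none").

The schema p -> Dia p is the dual of axiom T; it is valid on a frame iff R is reflexive.
(A) R is not reflexive (not a R a), so the schema fails here.
(B) R is not reflexive (not b R b), so the schema fails here.
(C) R is not reflexive (not a R a), so the schema fails here.
(D) R is not reflexive (not a R a), so the schema fails here.

A, B, C, D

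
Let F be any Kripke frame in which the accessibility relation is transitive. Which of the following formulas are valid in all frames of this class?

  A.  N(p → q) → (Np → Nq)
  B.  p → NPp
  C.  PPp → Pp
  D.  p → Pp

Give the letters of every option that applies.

(A) N(p → q) → (Np → Nq) is the K axiom; it holds on all frames — valid.
(B) p → NPp is axiom B; it is valid on a frame exactly when R is symmetric. Such an R need not be symmetric, so not valid.
(C) the dual of axiom 4: valid iff R is transitive. Every such R is transitive — valid.
(D) p → Pp is the dual of axiom T; it is valid on a frame exactly when R is reflexive. Such an R need not be reflexive, so not valid.

A, C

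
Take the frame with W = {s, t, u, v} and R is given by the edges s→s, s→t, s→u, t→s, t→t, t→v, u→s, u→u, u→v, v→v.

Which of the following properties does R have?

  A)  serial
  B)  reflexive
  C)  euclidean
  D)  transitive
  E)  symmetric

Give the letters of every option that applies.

A, B

(A) serial: every world has an R-successor.
(B) reflexive: each world relates to itself.
(C) not euclidean: s R t and s R u but not t R u.
(D) not transitive: s R t and t R v but not s R v.
(E) not symmetric: t R v but not v R t.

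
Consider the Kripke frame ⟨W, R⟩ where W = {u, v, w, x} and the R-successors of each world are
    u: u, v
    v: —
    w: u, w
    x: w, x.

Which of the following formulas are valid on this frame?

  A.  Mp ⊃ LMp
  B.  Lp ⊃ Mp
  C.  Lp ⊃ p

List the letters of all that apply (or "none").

R is not reflexive: not v R v.
R is not euclidean: u R v and u R u but not v R u.
R is not serial: v has no R-successor.
(A) axiom 5: valid iff R is euclidean. R is not euclidean — not valid.
(B) axiom D: valid iff R is serial. R is not serial — not valid.
(C) Lp ⊃ p (axiom T) characterises the reflexive frames. R is not reflexive — not valid.

none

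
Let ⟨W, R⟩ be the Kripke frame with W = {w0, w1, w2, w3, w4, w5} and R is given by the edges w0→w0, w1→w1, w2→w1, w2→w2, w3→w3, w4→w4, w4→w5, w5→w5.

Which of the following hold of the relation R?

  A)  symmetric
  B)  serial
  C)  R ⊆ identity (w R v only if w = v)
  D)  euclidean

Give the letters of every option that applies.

B

(A) not symmetric: w2 R w1 but not w1 R w2.
(B) serial: every world has an R-successor.
(C) not ⊆ identity: w2 R w1 with w2 ≠ w1.
(D) not euclidean: w2 R w1 and w2 R w2 but not w1 R w2.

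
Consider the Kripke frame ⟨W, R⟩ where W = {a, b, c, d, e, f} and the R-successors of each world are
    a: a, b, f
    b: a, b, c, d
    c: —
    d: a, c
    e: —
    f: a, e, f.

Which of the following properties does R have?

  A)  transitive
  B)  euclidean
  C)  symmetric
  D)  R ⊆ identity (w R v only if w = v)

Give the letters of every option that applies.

(A) not transitive: a R b and b R c but not a R c.
(B) not euclidean: a R b and a R f but not b R f.
(C) not symmetric: b R c but not c R b.
(D) not ⊆ identity: a R b with a ≠ b.

none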